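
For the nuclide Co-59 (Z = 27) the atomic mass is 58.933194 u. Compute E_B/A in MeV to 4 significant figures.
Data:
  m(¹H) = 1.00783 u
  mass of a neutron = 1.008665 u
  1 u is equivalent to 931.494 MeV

Z = 27, so N = A − Z = 59 − 27 = 32.
Mass of separated nucleons = 27(1.00783) + 32(1.008665) = 27.21141 + 32.277280 = 59.488690 u
Mass defect Δm = 59.488690 − 58.933194 = 0.555496 u
E_B = 0.555496 × 931.494 = 517.441 MeV
Dividing by A = 59 gives 8.770 MeV per nucleon.

8.770 MeV/nucleon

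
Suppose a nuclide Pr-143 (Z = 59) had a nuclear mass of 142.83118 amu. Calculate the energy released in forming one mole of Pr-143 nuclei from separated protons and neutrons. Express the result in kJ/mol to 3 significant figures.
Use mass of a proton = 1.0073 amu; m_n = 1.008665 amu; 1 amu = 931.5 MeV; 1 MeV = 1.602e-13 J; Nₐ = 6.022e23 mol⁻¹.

1.19e+11 kJ/mol

Σm = 59·m_p + 84·m_n = 59.4307 + 84.727860 = 144.158560 amu
Mass defect Δm = 144.158560 − 142.83118 = 1.327380 amu
E_B = 1.327380 × 931.5 = 1236.45 MeV
Per nucleus in joules: 1236.45 MeV × 1.602e-13 J/MeV = 1.9808e-10 J
Per mole: 1.9808e-10 J × 6.022e23 mol⁻¹ = 1.1928e+14 J/mol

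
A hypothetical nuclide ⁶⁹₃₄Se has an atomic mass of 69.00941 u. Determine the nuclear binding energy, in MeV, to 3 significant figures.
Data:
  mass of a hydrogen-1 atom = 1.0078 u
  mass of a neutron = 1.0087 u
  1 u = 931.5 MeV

Total constituent mass: 34 × 1.0078 + 35 × 1.0087 = 69.5697 u
Mass defect Δm = 69.5697 − 69.00941 = 0.56029 u
Binding energy = Δm·c² = 0.56029 × 931.5 MeV/u = 521.910 MeV

522 MeV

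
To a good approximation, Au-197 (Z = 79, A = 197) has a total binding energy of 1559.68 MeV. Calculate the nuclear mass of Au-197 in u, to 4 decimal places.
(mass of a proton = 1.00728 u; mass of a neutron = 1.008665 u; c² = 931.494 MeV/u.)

196.9232 u

Mass defect = 1559.68 MeV / (931.494 MeV/u) = 1.674385 u
Constituent mass = 79(1.00728) + 118(1.008665) = 198.597590 u
Nuclear mass = 198.597590 − 1.674385 = 196.923205 u ≈ 196.9232 u (to 4 decimal places)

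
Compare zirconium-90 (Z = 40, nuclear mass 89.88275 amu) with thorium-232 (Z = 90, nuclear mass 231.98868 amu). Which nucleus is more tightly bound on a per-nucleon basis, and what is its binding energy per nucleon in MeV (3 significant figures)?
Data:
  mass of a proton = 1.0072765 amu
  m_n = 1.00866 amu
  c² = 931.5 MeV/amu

zirconium-90; 8.71 MeV/nucleon

zirconium-90: Σm = 40(1.0072765) + 50(1.00866) = 90.7240600 amu; Δm = 0.8413100 amu; E_B = 783.68 MeV; E_B/A = 8.708 MeV
thorium-232: Σm = 90(1.0072765) + 142(1.00866) = 233.8846050 amu; Δm = 1.8959250 amu; E_B = 1766.05 MeV; E_B/A = 7.612 MeV
zirconium-90 has the higher binding energy per nucleon, so it is the more tightly bound nucleus.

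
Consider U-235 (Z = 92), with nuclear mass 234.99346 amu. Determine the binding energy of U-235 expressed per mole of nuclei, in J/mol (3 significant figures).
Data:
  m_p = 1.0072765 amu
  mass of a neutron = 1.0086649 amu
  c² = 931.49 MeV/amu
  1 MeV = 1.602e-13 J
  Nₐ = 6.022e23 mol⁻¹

The nucleus contains 92 protons and 235 − 92 = 143 neutrons.
Total constituent mass: 92 × 1.0072765 + 143 × 1.0086649 = 236.9085187 amu
Mass defect Δm = 236.9085187 − 234.99346 = 1.9150587 amu
Converting to energy: 1.9150587 amu × 931.49 MeV/amu = 1783.86 MeV
Per nucleus in joules: 1783.86 MeV × 1.602e-13 J/MeV = 2.8577e-10 J
Per mole: 2.8577e-10 J × 6.022e23 mol⁻¹ = 1.7209e+14 J/mol

1.72e+14 J/mol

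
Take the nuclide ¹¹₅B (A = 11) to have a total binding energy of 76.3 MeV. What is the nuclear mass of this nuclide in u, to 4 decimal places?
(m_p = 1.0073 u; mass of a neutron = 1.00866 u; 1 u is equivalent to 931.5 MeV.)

Mass defect = 76.3 MeV / (931.5 MeV/u) = 0.081911 u
Constituent mass = 5(1.0073) + 6(1.00866) = 11.08846 u
Nuclear mass = 11.08846 − 0.081911 = 11.006549 u ≈ 11.0065 u (to 4 decimal places)

11.0065 u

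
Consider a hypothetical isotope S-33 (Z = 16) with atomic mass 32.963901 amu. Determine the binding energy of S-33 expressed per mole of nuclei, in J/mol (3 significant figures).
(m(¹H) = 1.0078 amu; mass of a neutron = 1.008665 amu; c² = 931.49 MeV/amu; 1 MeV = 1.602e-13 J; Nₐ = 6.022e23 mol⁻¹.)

Σm = 16·m(¹H) + 17·m_n = 16.1248 + 17.147305 = 33.272105 amu
Δm = 33.272105 − 32.963901 = 0.308204 amu
Converting to energy: 0.308204 amu × 931.49 MeV/amu = 287.089 MeV
Per nucleus in joules: 287.089 MeV × 1.602e-13 J/MeV = 4.5992e-11 J
Per mole: 4.5992e-11 J × 6.022e23 mol⁻¹ = 2.7696e+13 J/mol

2.77e+13 J/mol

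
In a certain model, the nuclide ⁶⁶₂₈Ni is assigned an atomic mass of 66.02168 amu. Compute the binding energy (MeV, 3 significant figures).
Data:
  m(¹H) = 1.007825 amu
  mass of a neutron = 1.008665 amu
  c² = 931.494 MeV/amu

491 MeV

Mass of separated nucleons = 28(1.007825) + 38(1.008665) = 28.219100 + 38.329270 = 66.548370 amu
Δm = 66.548370 − 66.02168 = 0.526690 amu
Converting to energy: 0.526690 amu × 931.494 MeV/amu = 490.609 MeV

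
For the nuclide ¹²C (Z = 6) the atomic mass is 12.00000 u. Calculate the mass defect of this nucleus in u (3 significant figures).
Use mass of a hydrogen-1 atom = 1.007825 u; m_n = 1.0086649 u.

Total constituent mass: 6 × 1.007825 + 6 × 1.0086649 = 12.0989394 u
Mass defect Δm = 12.0989394 − 12.00000 = 0.0989394 u

0.0989 u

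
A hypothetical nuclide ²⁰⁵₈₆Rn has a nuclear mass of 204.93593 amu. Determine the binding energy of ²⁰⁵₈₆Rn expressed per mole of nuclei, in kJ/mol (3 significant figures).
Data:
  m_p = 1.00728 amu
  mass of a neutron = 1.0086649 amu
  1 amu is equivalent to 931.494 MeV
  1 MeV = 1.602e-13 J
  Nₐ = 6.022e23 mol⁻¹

1.55e+11 kJ/mol

Z = 86, so N = A − Z = 205 − 86 = 119.
Mass of separated nucleons = 86(1.00728) + 119(1.0086649) = 86.62608 + 120.0311231 = 206.6572031 amu
Mass defect Δm = 206.6572031 − 204.93593 = 1.7212731 amu
Converting to energy: 1.7212731 amu × 931.494 MeV/amu = 1603.36 MeV
Per nucleus in joules: 1603.36 MeV × 1.602e-13 J/MeV = 2.5686e-10 J
Per mole: 2.5686e-10 J × 6.022e23 mol⁻¹ = 1.5468e+14 J/mol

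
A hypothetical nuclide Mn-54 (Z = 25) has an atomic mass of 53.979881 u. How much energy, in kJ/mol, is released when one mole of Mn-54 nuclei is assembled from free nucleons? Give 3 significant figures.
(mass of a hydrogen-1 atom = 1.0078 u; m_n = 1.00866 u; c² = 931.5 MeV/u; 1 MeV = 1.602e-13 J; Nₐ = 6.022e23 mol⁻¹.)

Z = 25, so N = A − Z = 54 − 25 = 29.
Total constituent mass: 25 × 1.0078 + 29 × 1.00866 = 54.44614 u
Δm = 54.44614 − 53.979881 = 0.466259 u
Converting to energy: 0.466259 u × 931.5 MeV/u = 434.320 MeV
Per nucleus in joules: 434.320 MeV × 1.602e-13 J/MeV = 6.9578e-11 J
Per mole: 6.9578e-11 J × 6.022e23 mol⁻¹ = 4.1900e+13 J/mol

4.19e+10 kJ/mol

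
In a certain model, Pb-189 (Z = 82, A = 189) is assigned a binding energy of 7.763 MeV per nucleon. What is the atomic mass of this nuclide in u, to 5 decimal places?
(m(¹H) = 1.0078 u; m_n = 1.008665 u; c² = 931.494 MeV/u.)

188.99164 u

Total binding energy = 189 × 7.763 = 1467.207 MeV
Mass defect = 1467.207 MeV / (931.494 MeV/u) = 1.5751116 u
Constituent mass = 82(1.0078) + 107(1.008665) = 190.566755 u
Atomic mass = 190.566755 − 1.5751116 = 188.9916434 u ≈ 188.99164 u (to 5 decimal places)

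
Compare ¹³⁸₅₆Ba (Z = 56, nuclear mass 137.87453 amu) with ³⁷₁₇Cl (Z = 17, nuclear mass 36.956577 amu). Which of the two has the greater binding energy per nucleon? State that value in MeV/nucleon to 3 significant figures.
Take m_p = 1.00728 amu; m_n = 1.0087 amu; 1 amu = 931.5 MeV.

³⁷₁₇Cl; 8.59 MeV/nucleon

¹³⁸₅₆Ba: Σm = 56(1.00728) + 82(1.0087) = 139.12108 amu; Δm = 1.24655 amu; E_B = 1161.2 MeV; E_B/A = 8.414 MeV
³⁷₁₇Cl: Σm = 17(1.00728) + 20(1.0087) = 37.29776 amu; Δm = 0.341183 amu; E_B = 317.812 MeV; E_B/A = 8.590 MeV
³⁷₁₇Cl has the higher binding energy per nucleon, so it is the more tightly bound nucleus.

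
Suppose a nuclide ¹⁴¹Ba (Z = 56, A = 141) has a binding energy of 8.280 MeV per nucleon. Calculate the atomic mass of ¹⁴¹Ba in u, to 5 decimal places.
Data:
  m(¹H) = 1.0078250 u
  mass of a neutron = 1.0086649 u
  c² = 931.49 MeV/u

140.92137 u

Total binding energy = 141 × 8.280 = 1167.480 MeV
Mass defect = 1167.480 MeV / (931.49 MeV/u) = 1.2533468 u
Constituent mass = 56(1.0078250) + 85(1.0086649) = 142.1747165 u
Atomic mass = 142.1747165 − 1.2533468 = 140.9213697 u ≈ 140.92137 u (to 5 decimal places)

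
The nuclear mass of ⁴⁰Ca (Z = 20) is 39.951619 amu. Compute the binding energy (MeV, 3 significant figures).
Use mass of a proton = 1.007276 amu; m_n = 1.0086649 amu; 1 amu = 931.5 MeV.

The nucleus contains 20 protons and 40 − 20 = 20 neutrons.
Total constituent mass: 20 × 1.007276 + 20 × 1.0086649 = 40.3188180 amu
Mass defect Δm = 40.3188180 − 39.951619 = 0.3671990 amu
E_B = 0.3671990 × 931.5 = 342.046 MeV

342 MeV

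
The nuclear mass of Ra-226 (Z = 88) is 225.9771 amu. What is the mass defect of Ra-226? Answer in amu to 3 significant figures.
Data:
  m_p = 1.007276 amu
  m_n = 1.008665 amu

Mass of separated nucleons = 88(1.007276) + 138(1.008665) = 88.640288 + 139.195770 = 227.836058 amu
The mass defect is 227.836058 − 225.9771 = 1.858958 amu.

1.86 amu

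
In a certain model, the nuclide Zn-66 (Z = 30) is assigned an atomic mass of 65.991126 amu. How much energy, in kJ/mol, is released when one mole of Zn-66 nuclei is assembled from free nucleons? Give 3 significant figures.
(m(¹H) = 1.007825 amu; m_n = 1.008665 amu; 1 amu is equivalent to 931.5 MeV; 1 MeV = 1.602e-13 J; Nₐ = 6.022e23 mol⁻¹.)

4.99e+10 kJ/mol

Total constituent mass: 30 × 1.007825 + 36 × 1.008665 = 66.546690 amu
Mass defect Δm = 66.546690 − 65.991126 = 0.555564 amu
E_B = 0.555564 × 931.5 = 517.508 MeV
Per nucleus in joules: 517.508 MeV × 1.602e-13 J/MeV = 8.2905e-11 J
Per mole: 8.2905e-11 J × 6.022e23 mol⁻¹ = 4.9925e+13 J/mol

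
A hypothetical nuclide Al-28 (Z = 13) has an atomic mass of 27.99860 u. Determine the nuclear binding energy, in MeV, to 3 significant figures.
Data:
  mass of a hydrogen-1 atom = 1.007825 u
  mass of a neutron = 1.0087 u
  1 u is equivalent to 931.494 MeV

Mass of separated nucleons = 13(1.007825) + 15(1.0087) = 13.101725 + 15.1305 = 28.232225 u
Mass defect Δm = 28.232225 − 27.99860 = 0.233625 u
Converting to energy: 0.233625 u × 931.494 MeV/u = 217.620 MeV

218 MeV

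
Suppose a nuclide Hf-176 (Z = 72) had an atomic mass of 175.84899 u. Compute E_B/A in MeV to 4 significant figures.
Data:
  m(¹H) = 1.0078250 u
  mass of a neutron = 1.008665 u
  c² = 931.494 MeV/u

The nucleus contains 72 protons and 176 − 72 = 104 neutrons.
Σm = 72·m(¹H) + 104·m_n = 72.5634000 + 104.901160 = 177.4645600 u
Mass defect Δm = 177.4645600 − 175.84899 = 1.6155700 u
Converting to energy: 1.6155700 u × 931.494 MeV/u = 1504.89 MeV
Per nucleon: 1504.89 / 176 = 8.551 MeV

8.551 MeV/nucleon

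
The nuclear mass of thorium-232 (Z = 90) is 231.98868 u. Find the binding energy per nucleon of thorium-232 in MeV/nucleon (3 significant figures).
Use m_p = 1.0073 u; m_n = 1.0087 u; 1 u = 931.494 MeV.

Σm = 90·m_p + 142·m_n = 90.6570 + 143.2354 = 233.8924 u
The mass defect is 233.8924 − 231.98868 = 1.90372 u.
E_B = 1.90372 × 931.494 = 1773.30 MeV
Dividing by A = 232 gives 7.644 MeV per nucleon.

7.64 MeV/nucleon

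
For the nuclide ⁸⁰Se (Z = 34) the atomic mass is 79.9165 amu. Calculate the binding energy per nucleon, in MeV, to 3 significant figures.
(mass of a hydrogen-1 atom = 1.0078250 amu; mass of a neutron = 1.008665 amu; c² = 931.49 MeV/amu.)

8.71 MeV/nucleon

With 34 protons and 46 neutrons (A = 80):
Total constituent mass: 34 × 1.0078250 + 46 × 1.008665 = 80.6646400 amu
Mass defect Δm = 80.6646400 − 79.9165 = 0.7481400 amu
Binding energy = Δm·c² = 0.7481400 × 931.49 MeV/amu = 696.885 MeV
Dividing by A = 80 gives 8.711 MeV per nucleon.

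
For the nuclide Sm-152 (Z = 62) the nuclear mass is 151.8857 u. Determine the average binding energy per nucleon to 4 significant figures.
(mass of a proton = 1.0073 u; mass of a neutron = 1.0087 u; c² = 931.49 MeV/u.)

Z = 62, so N = A − Z = 152 − 62 = 90.
Σm = 62·m_p + 90·m_n = 62.4526 + 90.7830 = 153.2356 u
Δm = 153.2356 − 151.8857 = 1.3499 u
E_B = 1.3499 × 931.49 = 1257.418 MeV
Dividing by A = 152 gives 8.272 MeV per nucleon.

8.272 MeV/nucleon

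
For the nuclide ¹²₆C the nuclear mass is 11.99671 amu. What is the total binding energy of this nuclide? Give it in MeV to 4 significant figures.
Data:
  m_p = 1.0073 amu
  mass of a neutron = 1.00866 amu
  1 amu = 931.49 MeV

The nucleus contains 6 protons and 12 − 6 = 6 neutrons.
Total constituent mass: 6 × 1.0073 + 6 × 1.00866 = 12.09576 amu
Δm = 12.09576 − 11.99671 = 0.09905 amu
Converting to energy: 0.09905 amu × 931.49 MeV/amu = 92.2641 MeV

92.26 MeV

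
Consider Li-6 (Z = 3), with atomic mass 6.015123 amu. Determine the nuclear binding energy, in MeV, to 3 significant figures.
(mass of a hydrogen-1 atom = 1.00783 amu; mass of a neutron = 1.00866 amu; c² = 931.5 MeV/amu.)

Σm = 3·m(¹H) + 3·m_n = 3.02349 + 3.02598 = 6.04947 amu
Mass defect Δm = 6.04947 − 6.015123 = 0.034347 amu
E_B = 0.034347 × 931.5 = 31.9942 MeV

32.0 MeV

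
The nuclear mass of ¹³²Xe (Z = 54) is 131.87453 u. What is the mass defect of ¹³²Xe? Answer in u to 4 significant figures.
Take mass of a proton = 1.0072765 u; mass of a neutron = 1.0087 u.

1.197 u

With 54 protons and 78 neutrons (A = 132):
Σm = 54·m_p + 78·m_n = 54.3929310 + 78.6786 = 133.0715310 u
Δm = 133.0715310 − 131.87453 = 1.1970010 u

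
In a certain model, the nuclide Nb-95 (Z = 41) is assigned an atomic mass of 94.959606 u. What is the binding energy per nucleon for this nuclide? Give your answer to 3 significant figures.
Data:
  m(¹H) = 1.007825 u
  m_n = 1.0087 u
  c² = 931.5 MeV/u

8.15 MeV/nucleon

Σm = 41·m(¹H) + 54·m_n = 41.320825 + 54.4698 = 95.790625 u
Mass defect Δm = 95.790625 − 94.959606 = 0.831019 u
Binding energy = Δm·c² = 0.831019 × 931.5 MeV/u = 774.094 MeV
Per nucleon: 774.094 / 95 = 8.148 MeV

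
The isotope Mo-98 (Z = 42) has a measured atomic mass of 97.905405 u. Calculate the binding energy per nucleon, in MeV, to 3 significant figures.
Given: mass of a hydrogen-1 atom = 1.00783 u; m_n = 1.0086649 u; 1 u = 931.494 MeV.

With 42 protons and 56 neutrons (A = 98):
Σm = 42·m(¹H) + 56·m_n = 42.32886 + 56.4852344 = 98.8140944 u
Mass defect Δm = 98.8140944 − 97.905405 = 0.9086894 u
E_B = 0.9086894 × 931.494 = 846.439 MeV
BE/A = 846.439 MeV / 98 = 8.637 MeV/nucleon

8.64 MeV/nucleon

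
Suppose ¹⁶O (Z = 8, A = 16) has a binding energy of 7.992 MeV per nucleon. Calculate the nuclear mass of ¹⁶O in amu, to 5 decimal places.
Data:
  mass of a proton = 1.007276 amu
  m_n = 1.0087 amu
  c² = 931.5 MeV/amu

15.99053 amu

Total binding energy = 16 × 7.992 = 127.872 MeV
Mass defect = 127.872 MeV / (931.5 MeV/amu) = 0.1372754 amu
Constituent mass = 8(1.007276) + 8(1.0087) = 16.127808 amu
Nuclear mass = 16.127808 − 0.1372754 = 15.9905326 amu ≈ 15.99053 amu (to 5 decimal places)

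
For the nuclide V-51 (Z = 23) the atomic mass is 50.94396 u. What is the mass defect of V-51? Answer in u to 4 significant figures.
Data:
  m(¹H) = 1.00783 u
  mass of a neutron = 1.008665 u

Total constituent mass: 23 × 1.00783 + 28 × 1.008665 = 51.422710 u
Δm = 51.422710 − 50.94396 = 0.478750 u

0.4788 u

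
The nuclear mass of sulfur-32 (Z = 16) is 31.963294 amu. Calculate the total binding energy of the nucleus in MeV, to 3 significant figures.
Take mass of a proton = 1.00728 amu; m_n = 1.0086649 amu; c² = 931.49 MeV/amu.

272 MeV

Z = 16, so N = A − Z = 32 − 16 = 16.
Total constituent mass: 16 × 1.00728 + 16 × 1.0086649 = 32.2551184 amu
The mass defect is 32.2551184 − 31.963294 = 0.2918244 amu.
E_B = 0.2918244 × 931.49 = 271.832 MeV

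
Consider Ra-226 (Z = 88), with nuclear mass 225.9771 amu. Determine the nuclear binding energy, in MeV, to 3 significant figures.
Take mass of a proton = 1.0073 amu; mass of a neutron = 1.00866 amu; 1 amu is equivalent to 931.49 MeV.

1730 MeV

With 88 protons and 138 neutrons (A = 226):
Σm = 88·m_p + 138·m_n = 88.6424 + 139.19508 = 227.83748 amu
The mass defect is 227.83748 − 225.9771 = 1.86038 amu.
E_B = 1.86038 × 931.49 = 1732.93 MeV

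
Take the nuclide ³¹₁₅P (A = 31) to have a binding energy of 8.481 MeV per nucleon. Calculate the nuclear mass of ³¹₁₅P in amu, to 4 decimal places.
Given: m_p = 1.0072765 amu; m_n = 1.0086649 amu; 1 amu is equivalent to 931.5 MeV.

30.9655 amu

Total binding energy = 31 × 8.481 = 262.911 MeV
Mass defect = 262.911 MeV / (931.5 MeV/amu) = 0.282245 amu
Constituent mass = 15(1.0072765) + 16(1.0086649) = 31.2477859 amu
Nuclear mass = 31.2477859 − 0.282245 = 30.9655409 amu ≈ 30.9655 amu (to 4 decimal places)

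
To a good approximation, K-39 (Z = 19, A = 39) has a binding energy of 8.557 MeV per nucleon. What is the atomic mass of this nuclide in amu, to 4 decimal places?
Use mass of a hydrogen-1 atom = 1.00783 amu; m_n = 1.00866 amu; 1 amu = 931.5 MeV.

38.9637 amu

Total binding energy = 39 × 8.557 = 333.723 MeV
Mass defect = 333.723 MeV / (931.5 MeV/amu) = 0.358264 amu
Constituent mass = 19(1.00783) + 20(1.00866) = 39.32197 amu
Atomic mass = 39.32197 − 0.358264 = 38.963706 amu ≈ 38.9637 amu (to 4 decimal places)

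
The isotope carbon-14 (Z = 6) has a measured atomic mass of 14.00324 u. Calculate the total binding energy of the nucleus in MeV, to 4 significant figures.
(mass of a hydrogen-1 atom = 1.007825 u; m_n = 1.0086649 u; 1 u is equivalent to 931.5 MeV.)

Z = 6, so N = A − Z = 14 − 6 = 8.
Total constituent mass: 6 × 1.007825 + 8 × 1.0086649 = 14.1162692 u
Δm = 14.1162692 − 14.00324 = 0.1130292 u
Converting to energy: 0.1130292 u × 931.5 MeV/u = 105.287 MeV

105.3 MeV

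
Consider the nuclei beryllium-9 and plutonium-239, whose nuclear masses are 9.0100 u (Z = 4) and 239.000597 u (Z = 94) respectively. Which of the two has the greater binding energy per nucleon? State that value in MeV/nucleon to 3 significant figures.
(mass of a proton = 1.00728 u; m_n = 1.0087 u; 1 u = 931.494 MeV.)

plutonium-239; 7.58 MeV/nucleon

beryllium-9: Σm = 4(1.00728) + 5(1.0087) = 9.07262 u; Δm = 0.06262 u; E_B = 58.330 MeV; E_B/A = 6.481 MeV
plutonium-239: Σm = 94(1.00728) + 145(1.0087) = 240.94582 u; Δm = 1.945223 u; E_B = 1811.96 MeV; E_B/A = 7.581 MeV
plutonium-239 has the higher binding energy per nucleon, so it is the more tightly bound nucleus.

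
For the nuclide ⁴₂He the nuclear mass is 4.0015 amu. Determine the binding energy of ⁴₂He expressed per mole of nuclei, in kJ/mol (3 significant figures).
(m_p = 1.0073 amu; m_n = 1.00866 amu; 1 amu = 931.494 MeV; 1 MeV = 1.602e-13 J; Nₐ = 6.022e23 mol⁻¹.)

2.73e+09 kJ/mol

Σm = 2·m_p + 2·m_n = 2.0146 + 2.01732 = 4.03192 amu
The mass defect is 4.03192 − 4.0015 = 0.03042 amu.
Converting to energy: 0.03042 amu × 931.494 MeV/amu = 28.3360 MeV
Per nucleus in joules: 28.3360 MeV × 1.602e-13 J/MeV = 4.5394e-12 J
Per mole: 4.5394e-12 J × 6.022e23 mol⁻¹ = 2.7336e+12 J/mol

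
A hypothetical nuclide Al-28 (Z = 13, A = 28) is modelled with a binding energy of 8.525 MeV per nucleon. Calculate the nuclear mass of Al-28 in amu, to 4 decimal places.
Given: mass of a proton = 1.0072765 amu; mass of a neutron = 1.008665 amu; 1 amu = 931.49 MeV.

Total binding energy = 28 × 8.525 = 238.700 MeV
Mass defect = 238.700 MeV / (931.49 MeV/amu) = 0.256256 amu
Constituent mass = 13(1.0072765) + 15(1.008665) = 28.2245695 amu
Nuclear mass = 28.2245695 − 0.256256 = 27.9683135 amu ≈ 27.9683 amu (to 4 decimal places)

27.9683 amu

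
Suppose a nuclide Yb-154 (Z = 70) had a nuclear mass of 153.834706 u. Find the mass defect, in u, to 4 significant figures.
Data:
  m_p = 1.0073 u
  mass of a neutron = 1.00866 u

The nucleus contains 70 protons and 154 − 70 = 84 neutrons.
Total constituent mass: 70 × 1.0073 + 84 × 1.00866 = 155.23844 u
Δm = 155.23844 − 153.834706 = 1.403734 u

1.404 u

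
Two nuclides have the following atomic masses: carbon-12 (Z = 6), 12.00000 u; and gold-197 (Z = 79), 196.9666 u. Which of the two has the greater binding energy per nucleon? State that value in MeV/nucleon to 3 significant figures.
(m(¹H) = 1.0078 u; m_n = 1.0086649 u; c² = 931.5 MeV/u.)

gold-197; 7.91 MeV/nucleon

carbon-12: Σm = 6(1.0078) + 6(1.0086649) = 12.0987894 u; Δm = 0.0987894 u; E_B = 92.022 MeV; E_B/A = 7.669 MeV
gold-197: Σm = 79(1.0078) + 118(1.0086649) = 198.6386582 u; Δm = 1.6720582 u; E_B = 1557.5 MeV; E_B/A = 7.906 MeV
gold-197 has the higher binding energy per nucleon, so it is the more tightly bound nucleus.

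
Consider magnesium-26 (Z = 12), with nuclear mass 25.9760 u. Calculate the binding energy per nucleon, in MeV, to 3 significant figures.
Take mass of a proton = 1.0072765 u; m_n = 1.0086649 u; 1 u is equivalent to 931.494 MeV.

8.33 MeV/nucleon

The nucleus contains 12 protons and 26 − 12 = 14 neutrons.
Σm = 12·m_p + 14·m_n = 12.0873180 + 14.1213086 = 26.2086266 u
The mass defect is 26.2086266 − 25.9760 = 0.2326266 u.
Binding energy = Δm·c² = 0.2326266 × 931.494 MeV/u = 216.690 MeV
BE/A = 216.690 MeV / 26 = 8.334 MeV/nucleon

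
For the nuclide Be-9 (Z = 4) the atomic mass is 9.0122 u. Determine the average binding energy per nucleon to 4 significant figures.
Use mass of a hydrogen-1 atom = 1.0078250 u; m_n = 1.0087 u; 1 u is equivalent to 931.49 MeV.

6.479 MeV/nucleon

Z = 4, so N = A − Z = 9 − 4 = 5.
Total constituent mass: 4 × 1.0078250 + 5 × 1.0087 = 9.0748000 u
Δm = 9.0748000 − 9.0122 = 0.0626000 u
E_B = 0.0626000 × 931.49 = 58.3113 MeV
BE/A = 58.3113 MeV / 9 = 6.479 MeV/nucleon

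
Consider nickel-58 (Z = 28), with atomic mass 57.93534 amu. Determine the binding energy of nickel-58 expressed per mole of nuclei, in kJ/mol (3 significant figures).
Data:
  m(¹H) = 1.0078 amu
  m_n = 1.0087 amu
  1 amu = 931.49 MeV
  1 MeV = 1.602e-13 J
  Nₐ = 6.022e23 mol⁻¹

4.89e+10 kJ/mol

Z = 28, so N = A − Z = 58 − 28 = 30.
Mass of separated nucleons = 28(1.0078) + 30(1.0087) = 28.2184 + 30.2610 = 58.4794 amu
Δm = 58.4794 − 57.93534 = 0.54406 amu
Converting to energy: 0.54406 amu × 931.49 MeV/amu = 506.786 MeV
Per nucleus in joules: 506.786 MeV × 1.602e-13 J/MeV = 8.1187e-11 J
Per mole: 8.1187e-11 J × 6.022e23 mol⁻¹ = 4.8891e+13 J/mol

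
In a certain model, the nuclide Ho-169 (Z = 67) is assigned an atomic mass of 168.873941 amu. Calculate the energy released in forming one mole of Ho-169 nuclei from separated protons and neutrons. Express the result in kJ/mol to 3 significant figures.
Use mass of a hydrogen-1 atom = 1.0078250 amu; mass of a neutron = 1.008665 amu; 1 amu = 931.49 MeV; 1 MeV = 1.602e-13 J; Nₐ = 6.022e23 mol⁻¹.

1.38e+11 kJ/mol

With 67 protons and 102 neutrons (A = 169):
Total constituent mass: 67 × 1.0078250 + 102 × 1.008665 = 170.4081050 amu
Mass defect Δm = 170.4081050 − 168.873941 = 1.5341640 amu
E_B = 1.5341640 × 931.49 = 1429.06 MeV
Per nucleus in joules: 1429.06 MeV × 1.602e-13 J/MeV = 2.2894e-10 J
Per mole: 2.2894e-10 J × 6.022e23 mol⁻¹ = 1.3787e+14 J/mol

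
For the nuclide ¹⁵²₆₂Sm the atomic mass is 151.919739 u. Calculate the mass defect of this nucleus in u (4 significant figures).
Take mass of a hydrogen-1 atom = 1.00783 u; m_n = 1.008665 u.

The nucleus contains 62 protons and 152 − 62 = 90 neutrons.
Mass of separated nucleons = 62(1.00783) + 90(1.008665) = 62.48546 + 90.779850 = 153.265310 u
The mass defect is 153.265310 − 151.919739 = 1.345571 u.

1.346 u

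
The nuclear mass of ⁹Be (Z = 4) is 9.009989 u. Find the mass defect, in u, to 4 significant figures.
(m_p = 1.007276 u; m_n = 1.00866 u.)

The nucleus contains 4 protons and 9 − 4 = 5 neutrons.
Σm = 4·m_p + 5·m_n = 4.029104 + 5.04330 = 9.072404 u
Mass defect Δm = 9.072404 − 9.009989 = 0.062415 u

0.06242 u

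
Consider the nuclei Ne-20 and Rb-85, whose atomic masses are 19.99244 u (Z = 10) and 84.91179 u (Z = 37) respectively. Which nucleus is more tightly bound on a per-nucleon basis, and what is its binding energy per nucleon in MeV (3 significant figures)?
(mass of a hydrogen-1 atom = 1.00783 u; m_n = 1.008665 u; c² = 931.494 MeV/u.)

Rb-85; 8.70 MeV/nucleon

Ne-20: Σm = 10(1.00783) + 10(1.008665) = 20.164950 u; Δm = 0.172510 u; E_B = 160.692 MeV; E_B/A = 8.0346 MeV
Rb-85: Σm = 37(1.00783) + 48(1.008665) = 85.705630 u; Δm = 0.793840 u; E_B = 739.457 MeV; E_B/A = 8.699 MeV
Rb-85 has the higher binding energy per nucleon, so it is the more tightly bound nucleus.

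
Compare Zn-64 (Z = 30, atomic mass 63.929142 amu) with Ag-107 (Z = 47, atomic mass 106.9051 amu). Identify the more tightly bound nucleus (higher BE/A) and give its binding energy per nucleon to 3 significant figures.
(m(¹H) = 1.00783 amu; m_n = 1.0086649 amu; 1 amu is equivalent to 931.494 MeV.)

Zn-64: Σm = 30(1.00783) + 34(1.0086649) = 64.5295066 amu; Δm = 0.6003646 amu; E_B = 559.24 MeV; E_B/A = 8.738 MeV
Ag-107: Σm = 47(1.00783) + 60(1.0086649) = 107.8879040 amu; Δm = 0.9828040 amu; E_B = 915.48 MeV; E_B/A = 8.556 MeV
Zn-64 has the higher binding energy per nucleon, so it is the more tightly bound nucleus.

Zn-64; 8.74 MeV/nucleon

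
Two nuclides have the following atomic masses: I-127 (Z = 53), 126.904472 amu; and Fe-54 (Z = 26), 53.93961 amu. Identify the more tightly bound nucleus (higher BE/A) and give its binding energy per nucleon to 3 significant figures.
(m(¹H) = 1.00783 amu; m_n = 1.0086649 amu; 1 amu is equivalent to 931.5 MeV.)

I-127: Σm = 53(1.00783) + 74(1.0086649) = 128.0561926 amu; Δm = 1.1517206 amu; E_B = 1072.8 MeV; E_B/A = 8.447 MeV
Fe-54: Σm = 26(1.00783) + 28(1.0086649) = 54.4461972 amu; Δm = 0.5065872 amu; E_B = 471.89 MeV; E_B/A = 8.739 MeV
Fe-54 has the higher binding energy per nucleon, so it is the more tightly bound nucleus.

Fe-54; 8.74 MeV/nucleon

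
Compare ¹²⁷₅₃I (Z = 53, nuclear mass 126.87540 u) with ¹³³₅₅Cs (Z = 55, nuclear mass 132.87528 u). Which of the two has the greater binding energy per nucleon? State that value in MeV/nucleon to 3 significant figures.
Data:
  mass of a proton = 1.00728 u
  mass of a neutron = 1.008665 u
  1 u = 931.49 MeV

¹²⁷₅₃I: Σm = 53(1.00728) + 74(1.008665) = 128.027050 u; Δm = 1.151650 u; E_B = 1072.8 MeV; E_B/A = 8.447 MeV
¹³³₅₅Cs: Σm = 55(1.00728) + 78(1.008665) = 134.076270 u; Δm = 1.200990 u; E_B = 1118.7 MeV; E_B/A = 8.411 MeV
¹²⁷₅₃I has the higher binding energy per nucleon, so it is the more tightly bound nucleus.

¹²⁷₅₃I; 8.45 MeV/nucleon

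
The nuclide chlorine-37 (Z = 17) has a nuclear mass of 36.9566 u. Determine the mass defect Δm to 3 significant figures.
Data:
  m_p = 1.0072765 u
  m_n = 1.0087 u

0.341 u

Mass of separated nucleons = 17(1.0072765) + 20(1.0087) = 17.1237005 + 20.1740 = 37.2977005 u
Δm = 37.2977005 − 36.9566 = 0.3411005 u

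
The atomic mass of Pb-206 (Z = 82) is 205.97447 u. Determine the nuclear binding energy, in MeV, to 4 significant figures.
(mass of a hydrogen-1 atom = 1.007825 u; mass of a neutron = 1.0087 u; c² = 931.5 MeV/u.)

With 82 protons and 124 neutrons (A = 206):
Total constituent mass: 82 × 1.007825 + 124 × 1.0087 = 207.720450 u
The mass defect is 207.720450 − 205.97447 = 1.745980 u.
Converting to energy: 1.745980 u × 931.5 MeV/u = 1626.38 MeV

1626 MeV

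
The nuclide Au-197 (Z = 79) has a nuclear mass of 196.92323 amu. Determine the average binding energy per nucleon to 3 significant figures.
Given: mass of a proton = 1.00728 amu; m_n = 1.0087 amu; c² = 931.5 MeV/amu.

Mass of separated nucleons = 79(1.00728) + 118(1.0087) = 79.57512 + 119.0266 = 198.60172 amu
Δm = 198.60172 − 196.92323 = 1.67849 amu
Binding energy = Δm·c² = 1.67849 × 931.5 MeV/amu = 1563.51 MeV
BE/A = 1563.51 MeV / 197 = 7.937 MeV/nucleon

7.94 MeV/nucleon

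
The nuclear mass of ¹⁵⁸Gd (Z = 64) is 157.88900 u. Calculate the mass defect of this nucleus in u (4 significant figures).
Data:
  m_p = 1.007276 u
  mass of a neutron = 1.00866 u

Σm = 64·m_p + 94·m_n = 64.465664 + 94.81404 = 159.279704 u
Δm = 159.279704 − 157.88900 = 1.390704 u

1.391 u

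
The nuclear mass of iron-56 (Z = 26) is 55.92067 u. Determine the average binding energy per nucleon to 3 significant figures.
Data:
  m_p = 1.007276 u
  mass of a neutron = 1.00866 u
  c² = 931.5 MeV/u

8.79 MeV/nucleon

Total constituent mass: 26 × 1.007276 + 30 × 1.00866 = 56.448976 u
The mass defect is 56.448976 − 55.92067 = 0.528306 u.
E_B = 0.528306 × 931.5 = 492.117 MeV
Per nucleon: 492.117 / 56 = 8.788 MeV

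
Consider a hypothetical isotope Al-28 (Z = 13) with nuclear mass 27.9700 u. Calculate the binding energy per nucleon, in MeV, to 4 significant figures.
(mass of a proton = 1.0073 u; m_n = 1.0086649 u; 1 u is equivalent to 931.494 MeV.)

Total constituent mass: 13 × 1.0073 + 15 × 1.0086649 = 28.2248735 u
Mass defect Δm = 28.2248735 − 27.9700 = 0.2548735 u
Converting to energy: 0.2548735 u × 931.494 MeV/u = 237.413 MeV
Dividing by A = 28 gives 8.479 MeV per nucleon.

8.479 MeV/nucleon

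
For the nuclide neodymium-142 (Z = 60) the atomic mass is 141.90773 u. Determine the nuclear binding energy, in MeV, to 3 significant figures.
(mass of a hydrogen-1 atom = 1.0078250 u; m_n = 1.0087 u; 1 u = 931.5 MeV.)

Z = 60, so N = A − Z = 142 − 60 = 82.
Σm = 60·m(¹H) + 82·m_n = 60.4695000 + 82.7134 = 143.1829000 u
The mass defect is 143.1829000 − 141.90773 = 1.2751700 u.
Converting to energy: 1.2751700 u × 931.5 MeV/u = 1187.82 MeV

1190 MeV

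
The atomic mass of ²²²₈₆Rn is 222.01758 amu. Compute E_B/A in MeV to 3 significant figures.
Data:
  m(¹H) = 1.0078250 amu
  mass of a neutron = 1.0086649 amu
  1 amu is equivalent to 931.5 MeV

Σm = 86·m(¹H) + 136·m_n = 86.6729500 + 137.1784264 = 223.8513764 amu
Δm = 223.8513764 − 222.01758 = 1.8337964 amu
E_B = 1.8337964 × 931.5 = 1708.18 MeV
BE/A = 1708.18 MeV / 222 = 7.6945 MeV/nucleon

7.69 MeV/nucleon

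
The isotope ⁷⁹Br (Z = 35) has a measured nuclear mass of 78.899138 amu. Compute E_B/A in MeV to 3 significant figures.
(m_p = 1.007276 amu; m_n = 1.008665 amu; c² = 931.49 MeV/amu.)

8.69 MeV/nucleon

The nucleus contains 35 protons and 79 − 35 = 44 neutrons.
Total constituent mass: 35 × 1.007276 + 44 × 1.008665 = 79.635920 amu
The mass defect is 79.635920 − 78.899138 = 0.736782 amu.
Converting to energy: 0.736782 amu × 931.49 MeV/amu = 686.305 MeV
Per nucleon: 686.305 / 79 = 8.687 MeV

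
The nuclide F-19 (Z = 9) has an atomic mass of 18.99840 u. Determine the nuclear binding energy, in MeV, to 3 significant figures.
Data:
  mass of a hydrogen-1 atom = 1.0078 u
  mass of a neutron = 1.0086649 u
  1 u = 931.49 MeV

148 MeV

The nucleus contains 9 protons and 19 − 9 = 10 neutrons.
Mass of separated nucleons = 9(1.0078) + 10(1.0086649) = 9.0702 + 10.0866490 = 19.1568490 u
Mass defect Δm = 19.1568490 − 18.99840 = 0.1584490 u
Binding energy = Δm·c² = 0.1584490 × 931.49 MeV/u = 147.594 MeV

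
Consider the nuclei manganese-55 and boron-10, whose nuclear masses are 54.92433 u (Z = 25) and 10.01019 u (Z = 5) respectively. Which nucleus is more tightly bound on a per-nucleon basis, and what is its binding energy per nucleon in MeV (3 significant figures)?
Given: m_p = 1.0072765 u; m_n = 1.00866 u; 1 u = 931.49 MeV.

manganese-55: Σm = 25(1.0072765) + 30(1.00866) = 55.4417125 u; Δm = 0.5173825 u; E_B = 481.937 MeV; E_B/A = 8.762 MeV
boron-10: Σm = 5(1.0072765) + 5(1.00866) = 10.0796825 u; Δm = 0.0694925 u; E_B = 64.732 MeV; E_B/A = 6.473 MeV
manganese-55 has the higher binding energy per nucleon, so it is the more tightly bound nucleus.

manganese-55; 8.76 MeV/nucleon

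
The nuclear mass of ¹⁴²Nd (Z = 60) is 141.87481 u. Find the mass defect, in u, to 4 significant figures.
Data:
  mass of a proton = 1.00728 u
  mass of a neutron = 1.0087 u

The nucleus contains 60 protons and 142 − 60 = 82 neutrons.
Total constituent mass: 60 × 1.00728 + 82 × 1.0087 = 143.15020 u
Δm = 143.15020 − 141.87481 = 1.27539 u

1.275 u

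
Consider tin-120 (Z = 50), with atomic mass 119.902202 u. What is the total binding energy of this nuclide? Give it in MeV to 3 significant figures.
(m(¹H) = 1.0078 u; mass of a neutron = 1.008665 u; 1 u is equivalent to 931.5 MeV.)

1020 MeV

The nucleus contains 50 protons and 120 − 50 = 70 neutrons.
Mass of separated nucleons = 50(1.0078) + 70(1.008665) = 50.3900 + 70.606550 = 120.996550 u
The mass defect is 120.996550 − 119.902202 = 1.094348 u.
Converting to energy: 1.094348 u × 931.5 MeV/u = 1019.39 MeV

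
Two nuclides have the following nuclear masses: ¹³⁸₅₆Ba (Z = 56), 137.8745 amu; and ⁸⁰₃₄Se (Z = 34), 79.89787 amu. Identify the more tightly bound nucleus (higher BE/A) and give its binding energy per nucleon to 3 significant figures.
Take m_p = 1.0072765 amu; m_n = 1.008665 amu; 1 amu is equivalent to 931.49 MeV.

⁸⁰₃₄Se; 8.71 MeV/nucleon

¹³⁸₅₆Ba: Σm = 56(1.0072765) + 82(1.008665) = 139.1180140 amu; Δm = 1.2435140 amu; E_B = 1158.32 MeV; E_B/A = 8.394 MeV
⁸⁰₃₄Se: Σm = 34(1.0072765) + 46(1.008665) = 80.6459910 amu; Δm = 0.7481210 amu; E_B = 696.87 MeV; E_B/A = 8.711 MeV
⁸⁰₃₄Se has the higher binding energy per nucleon, so it is the more tightly bound nucleus.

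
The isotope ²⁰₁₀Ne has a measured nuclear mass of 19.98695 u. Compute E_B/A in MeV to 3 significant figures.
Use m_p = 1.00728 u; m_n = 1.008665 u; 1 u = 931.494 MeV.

8.03 MeV/nucleon

Z = 10, so N = A − Z = 20 − 10 = 10.
Total constituent mass: 10 × 1.00728 + 10 × 1.008665 = 20.159450 u
Δm = 20.159450 − 19.98695 = 0.172500 u
Binding energy = Δm·c² = 0.172500 × 931.494 MeV/u = 160.683 MeV
BE/A = 160.683 MeV / 20 = 8.034 MeV/nucleon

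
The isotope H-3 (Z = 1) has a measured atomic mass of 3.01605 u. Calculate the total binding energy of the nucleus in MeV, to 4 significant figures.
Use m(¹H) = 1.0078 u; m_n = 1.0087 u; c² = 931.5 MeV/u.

8.523 MeV

With 1 protons and 2 neutrons (A = 3):
Total constituent mass: 1 × 1.0078 + 2 × 1.0087 = 3.0252 u
Δm = 3.0252 − 3.01605 = 0.00915 u
Converting to energy: 0.00915 u × 931.5 MeV/u = 8.52323 MeV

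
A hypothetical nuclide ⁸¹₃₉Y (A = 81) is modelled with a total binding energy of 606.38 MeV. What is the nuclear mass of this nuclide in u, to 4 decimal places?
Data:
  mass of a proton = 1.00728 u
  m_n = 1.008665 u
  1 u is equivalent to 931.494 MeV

Mass defect = 606.38 MeV / (931.494 MeV/u) = 0.650976 u
Constituent mass = 39(1.00728) + 42(1.008665) = 81.647850 u
Nuclear mass = 81.647850 − 0.650976 = 80.996874 u ≈ 80.9969 u (to 4 decimal places)

80.9969 u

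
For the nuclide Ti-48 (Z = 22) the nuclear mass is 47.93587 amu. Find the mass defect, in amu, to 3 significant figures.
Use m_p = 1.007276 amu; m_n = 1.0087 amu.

The nucleus contains 22 protons and 48 − 22 = 26 neutrons.
Σm = 22·m_p + 26·m_n = 22.160072 + 26.2262 = 48.386272 amu
Mass defect Δm = 48.386272 − 47.93587 = 0.450402 amu

0.450 amu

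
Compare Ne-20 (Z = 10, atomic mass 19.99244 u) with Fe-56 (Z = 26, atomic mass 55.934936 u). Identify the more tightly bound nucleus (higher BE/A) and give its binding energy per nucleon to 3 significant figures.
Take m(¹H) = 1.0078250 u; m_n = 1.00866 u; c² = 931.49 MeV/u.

Ne-20: Σm = 10(1.0078250) + 10(1.00866) = 20.1648500 u; Δm = 0.1724100 u; E_B = 160.60 MeV; E_B/A = 8.030 MeV
Fe-56: Σm = 26(1.0078250) + 30(1.00866) = 56.4632500 u; Δm = 0.5283140 u; E_B = 492.12 MeV; E_B/A = 8.788 MeV
Fe-56 has the higher binding energy per nucleon, so it is the more tightly bound nucleus.

Fe-56; 8.79 MeV/nucleon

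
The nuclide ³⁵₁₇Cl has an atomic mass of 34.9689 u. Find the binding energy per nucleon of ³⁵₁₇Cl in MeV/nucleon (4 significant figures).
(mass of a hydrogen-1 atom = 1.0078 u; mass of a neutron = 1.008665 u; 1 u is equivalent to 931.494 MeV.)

Σm = 17·m(¹H) + 18·m_n = 17.1326 + 18.155970 = 35.288570 u
Mass defect Δm = 35.288570 − 34.9689 = 0.319670 u
Binding energy = Δm·c² = 0.319670 × 931.494 MeV/u = 297.771 MeV
Dividing by A = 35 gives 8.508 MeV per nucleon.

8.508 MeV/nucleon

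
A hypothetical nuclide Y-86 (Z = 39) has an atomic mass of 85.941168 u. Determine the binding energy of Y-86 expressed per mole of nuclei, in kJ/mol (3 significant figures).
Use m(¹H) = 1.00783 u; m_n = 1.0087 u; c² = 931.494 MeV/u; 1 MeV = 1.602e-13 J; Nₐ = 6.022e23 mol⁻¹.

6.95e+10 kJ/mol

With 39 protons and 47 neutrons (A = 86):
Total constituent mass: 39 × 1.00783 + 47 × 1.0087 = 86.71427 u
Δm = 86.71427 − 85.941168 = 0.773102 u
Converting to energy: 0.773102 u × 931.494 MeV/u = 720.140 MeV
Per nucleus in joules: 720.140 MeV × 1.602e-13 J/MeV = 1.1537e-10 J
Per mole: 1.1537e-10 J × 6.022e23 mol⁻¹ = 6.9476e+13 J/mol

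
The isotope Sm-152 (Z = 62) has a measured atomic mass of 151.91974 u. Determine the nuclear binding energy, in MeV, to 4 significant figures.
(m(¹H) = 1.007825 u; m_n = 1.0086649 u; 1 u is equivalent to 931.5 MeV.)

Total constituent mass: 62 × 1.007825 + 90 × 1.0086649 = 153.2649910 u
Δm = 153.2649910 − 151.91974 = 1.3452510 u
Binding energy = Δm·c² = 1.3452510 × 931.5 MeV/u = 1253.10 MeV

1253 MeV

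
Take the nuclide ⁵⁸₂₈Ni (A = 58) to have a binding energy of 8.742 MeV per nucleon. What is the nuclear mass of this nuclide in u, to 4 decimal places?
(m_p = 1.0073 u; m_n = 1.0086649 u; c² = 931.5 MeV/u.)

57.9200 u

Total binding energy = 58 × 8.742 = 507.036 MeV
Mass defect = 507.036 MeV / (931.5 MeV/u) = 0.544322 u
Constituent mass = 28(1.0073) + 30(1.0086649) = 58.4643470 u
Nuclear mass = 58.4643470 − 0.544322 = 57.9200250 u ≈ 57.9200 u (to 4 decimal places)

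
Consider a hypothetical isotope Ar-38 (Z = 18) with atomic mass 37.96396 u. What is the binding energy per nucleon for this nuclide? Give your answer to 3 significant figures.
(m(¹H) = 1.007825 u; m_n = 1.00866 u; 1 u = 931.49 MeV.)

8.58 MeV/nucleon

Z = 18, so N = A − Z = 38 − 18 = 20.
Mass of separated nucleons = 18(1.007825) + 20(1.00866) = 18.140850 + 20.17320 = 38.314050 u
Mass defect Δm = 38.314050 − 37.96396 = 0.350090 u
Converting to energy: 0.350090 u × 931.49 MeV/u = 326.105 MeV
BE/A = 326.105 MeV / 38 = 8.582 MeV/nucleon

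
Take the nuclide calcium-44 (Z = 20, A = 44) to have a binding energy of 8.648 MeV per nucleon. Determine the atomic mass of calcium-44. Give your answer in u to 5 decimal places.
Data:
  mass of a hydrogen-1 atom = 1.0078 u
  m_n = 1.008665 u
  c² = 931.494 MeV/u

Total binding energy = 44 × 8.648 = 380.512 MeV
Mass defect = 380.512 MeV / (931.494 MeV/u) = 0.4084965 u
Constituent mass = 20(1.0078) + 24(1.008665) = 44.363960 u
Atomic mass = 44.363960 − 0.4084965 = 43.9554635 u ≈ 43.95546 u (to 5 decimal places)

43.95546 u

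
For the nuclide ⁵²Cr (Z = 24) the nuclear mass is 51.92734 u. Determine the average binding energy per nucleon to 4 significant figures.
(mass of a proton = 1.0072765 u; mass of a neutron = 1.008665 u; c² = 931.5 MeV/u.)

Z = 24, so N = A − Z = 52 − 24 = 28.
Σm = 24·m_p + 28·m_n = 24.1746360 + 28.242620 = 52.4172560 u
The mass defect is 52.4172560 − 51.92734 = 0.4899160 u.
E_B = 0.4899160 × 931.5 = 456.357 MeV
Dividing by A = 52 gives 8.776 MeV per nucleon.

8.776 MeV/nucleon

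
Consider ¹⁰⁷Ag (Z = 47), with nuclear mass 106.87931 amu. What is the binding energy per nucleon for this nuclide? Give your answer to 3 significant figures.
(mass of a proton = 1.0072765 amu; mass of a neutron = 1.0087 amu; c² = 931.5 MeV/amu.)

8.57 MeV/nucleon

Z = 47, so N = A − Z = 107 − 47 = 60.
Σm = 47·m_p + 60·m_n = 47.3419955 + 60.5220 = 107.8639955 amu
The mass defect is 107.8639955 − 106.87931 = 0.9846855 amu.
Binding energy = Δm·c² = 0.9846855 × 931.5 MeV/amu = 917.235 MeV
BE/A = 917.235 MeV / 107 = 8.572 MeV/nucleon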